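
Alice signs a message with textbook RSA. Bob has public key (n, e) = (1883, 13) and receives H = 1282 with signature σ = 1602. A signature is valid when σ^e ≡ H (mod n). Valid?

no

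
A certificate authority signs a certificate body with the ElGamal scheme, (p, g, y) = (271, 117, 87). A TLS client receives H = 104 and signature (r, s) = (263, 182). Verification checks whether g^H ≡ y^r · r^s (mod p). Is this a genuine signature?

Left side g^H mod p:
117^2 = 13689 ≡ 139
117^4 ≡ 139^2 = 19321 ≡ 80
117^8 ≡ 80^2 = 6400 ≡ 167
117^16 ≡ 167^2 = 27889 ≡ 247
117^32 ≡ 247^2 = 61009 ≡ 34
117^64 ≡ 34^2 = 1156 ≡ 72
104 = 64 + 32 + 8, so 117^104 ≡ 72·34·167 ≡ 148 (mod 271)
Right side y^r · r^s mod p:
87^2 = 7569 ≡ 252
87^4 ≡ 252^2 = 63504 ≡ 90
87^8 ≡ 90^2 = 8100 ≡ 241
87^16 ≡ 241^2 = 58081 ≡ 87
87^32 ≡ 87^2 = 7569 ≡ 252
87^64 ≡ 252^2 = 63504 ≡ 90
87^128 ≡ 90^2 = 8100 ≡ 241
87^256 ≡ 241^2 = 58081 ≡ 87
263 = 256 + 4 + 2 + 1, so 87^263 ≡ 87·90·252·87 ≡ 241 (mod 271)
263^2 = 69169 ≡ 64
263^4 ≡ 64^2 = 4096 ≡ 31
263^8 ≡ 31^2 = 961 ≡ 148
263^16 ≡ 148^2 = 21904 ≡ 224
263^32 ≡ 224^2 = 50176 ≡ 41
263^64 ≡ 41^2 = 1681 ≡ 55
263^128 ≡ 55^2 = 3025 ≡ 44
182 = 128 + 32 + 16 + 4 + 2, so 263^182 ≡ 44·41·224·31·64 ≡ 64 (mod 271)
241·64 = 15424 ≡ 248 (mod 271)
148 ≠ 248, so verification fails.

forged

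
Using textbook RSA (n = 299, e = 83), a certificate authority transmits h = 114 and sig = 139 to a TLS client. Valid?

Squares mod 299: sig^1≡139, sig^2≡185, sig^4≡139, sig^8≡185, sig^16≡139, sig^32≡185, sig^64≡139
83 = 64 + 16 + 2 + 1, so sig^83 ≡ 139·139·185·139 ≡ 185 (mod 299)
185 ≠ 114, so verification fails.

no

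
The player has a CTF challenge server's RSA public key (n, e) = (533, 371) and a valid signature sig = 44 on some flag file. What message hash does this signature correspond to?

437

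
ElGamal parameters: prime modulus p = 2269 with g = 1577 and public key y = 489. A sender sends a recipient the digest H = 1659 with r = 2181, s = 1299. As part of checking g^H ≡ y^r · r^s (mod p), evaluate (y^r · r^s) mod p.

Squares mod 2269: 489^1≡489, 489^2≡876, 489^4≡454, 489^8≡1906, 489^16≡167, 489^32≡661, 489^64≡1273, 489^128≡463, 489^256≡1083, 489^512≡2085, 489^1024≡2090, 489^2048≡275
2181 = 2048 + 128 + 4 + 1, so 489^2181 ≡ 275·463·454·489 ≡ 113 (mod 2269)
Squares mod 2269: 2181^1≡2181, 2181^2≡937, 2181^4≡2135, 2181^8≡2073, 2181^16≡2112, 2181^32≡1959, 2181^64≡802, 2181^128≡1077, 2181^256≡470, 2181^512≡807, 2181^1024≡46
1299 = 1024 + 256 + 16 + 2 + 1, so 2181^1299 ≡ 46·470·2112·937·2181 ≡ 953 (mod 2269)
y^r · r^s ≡ 113·953 = 107689 ≡ 1046 (mod 2269)

1046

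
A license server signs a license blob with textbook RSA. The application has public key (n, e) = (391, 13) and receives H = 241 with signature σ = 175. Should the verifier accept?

accept

σ^2 ≡ 175^2 = 30625 ≡ 127
σ^4 ≡ 127^2 = 16129 ≡ 98
σ^8 ≡ 98^2 = 9604 ≡ 220
13 = 8 + 4 + 1, so σ^13 ≡ 220·98·175 ≡ 241 (mod 391)
σ^13 mod 391 = 241 matches H.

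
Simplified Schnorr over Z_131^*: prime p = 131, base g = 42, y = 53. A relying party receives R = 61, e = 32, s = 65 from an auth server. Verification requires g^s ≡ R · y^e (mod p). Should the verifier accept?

reject

g^s mod p:
Squares mod 131: 42^1≡42, 42^2≡61, 42^4≡53, 42^8≡58, 42^16≡89, 42^32≡61, 42^64≡53
65 = 64 + 1, so 42^65 ≡ 53·42 ≡ 130 (mod 131)
R · y^e mod p:
Squares mod 131: 53^1≡53, 53^2≡58, 53^4≡89, 53^8≡61, 53^16≡53, 53^32≡58
53^32 ≡ 58 (mod 131)
61·58 = 3538 ≡ 1 (mod 131)
130 ≠ 1; the check fails.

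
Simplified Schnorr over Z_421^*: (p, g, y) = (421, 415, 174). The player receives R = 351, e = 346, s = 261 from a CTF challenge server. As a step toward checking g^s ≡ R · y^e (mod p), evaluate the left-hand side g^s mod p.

Squares mod 421: 415^1≡415, 415^2≡36, 415^4≡33, 415^8≡247, 415^16≡385, 415^32≡33, 415^64≡247, 415^128≡385, 415^256≡33
261 = 256 + 4 + 1, so 415^261 ≡ 33·33·415 ≡ 202 (mod 421)

202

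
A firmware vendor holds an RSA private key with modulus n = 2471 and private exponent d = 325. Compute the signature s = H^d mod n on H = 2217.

H^2 ≡ 2217^2 = 4915089 ≡ 270
H^4 ≡ 270^2 = 72900 ≡ 1241
H^8 ≡ 1241^2 = 1540081 ≡ 648
H^16 ≡ 648^2 = 419904 ≡ 2305
H^32 ≡ 2305^2 = 5313025 ≡ 375
H^64 ≡ 375^2 = 140625 ≡ 2249
H^128 ≡ 2249^2 = 5058001 ≡ 2335
H^256 ≡ 2335^2 = 5452225 ≡ 1199
325 = 256 + 64 + 4 + 1, so H^325 ≡ 1199·2249·1241·2217 ≡ 2231 (mod 2471)

2231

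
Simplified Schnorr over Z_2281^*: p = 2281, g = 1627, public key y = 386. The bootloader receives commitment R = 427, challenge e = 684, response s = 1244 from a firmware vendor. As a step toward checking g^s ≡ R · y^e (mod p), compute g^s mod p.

2231

1627^2 = 2647129 ≡ 1169
1627^4 ≡ 1169^2 = 1366561 ≡ 242
1627^8 ≡ 242^2 = 58564 ≡ 1539
1627^16 ≡ 1539^2 = 2368521 ≡ 843
1627^32 ≡ 843^2 = 710649 ≡ 1258
1627^64 ≡ 1258^2 = 1582564 ≡ 1831
1627^128 ≡ 1831^2 = 3352561 ≡ 1772
1627^256 ≡ 1772^2 = 3139984 ≡ 1328
1627^512 ≡ 1328^2 = 1763584 ≡ 371
1627^1024 ≡ 371^2 = 137641 ≡ 781
1244 = 1024 + 128 + 64 + 16 + 8 + 4, so 1627^1244 ≡ 781·1772·1831·843·1539·242 ≡ 2231 (mod 2281)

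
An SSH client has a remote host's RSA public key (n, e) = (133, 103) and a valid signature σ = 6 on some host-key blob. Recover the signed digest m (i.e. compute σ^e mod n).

σ^2 ≡ 6^2 = 36
σ^4 ≡ 36^2 = 1296 ≡ 99
σ^8 ≡ 99^2 = 9801 ≡ 92
σ^16 ≡ 92^2 = 8464 ≡ 85
σ^32 ≡ 85^2 = 7225 ≡ 43
σ^64 ≡ 43^2 = 1849 ≡ 120
103 = 64 + 32 + 4 + 2 + 1, so σ^103 ≡ 120·43·99·36·6 ≡ 118 (mod 133)

118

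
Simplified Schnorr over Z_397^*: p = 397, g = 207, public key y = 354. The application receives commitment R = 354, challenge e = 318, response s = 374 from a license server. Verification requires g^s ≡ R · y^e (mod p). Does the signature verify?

verifies

g^s mod p:
207^2 = 42849 ≡ 370
207^4 ≡ 370^2 = 136900 ≡ 332
207^8 ≡ 332^2 = 110224 ≡ 255
207^16 ≡ 255^2 = 65025 ≡ 314
207^32 ≡ 314^2 = 98596 ≡ 140
207^64 ≡ 140^2 = 19600 ≡ 147
207^128 ≡ 147^2 = 21609 ≡ 171
207^256 ≡ 171^2 = 29241 ≡ 260
374 = 256 + 64 + 32 + 16 + 4 + 2, so 207^374 ≡ 260·147·140·314·332·370 ≡ 362 (mod 397)
R · y^e mod p:
354^2 = 125316 ≡ 261
354^4 ≡ 261^2 = 68121 ≡ 234
354^8 ≡ 234^2 = 54756 ≡ 367
354^16 ≡ 367^2 = 134689 ≡ 106
354^32 ≡ 106^2 = 11236 ≡ 120
354^64 ≡ 120^2 = 14400 ≡ 108
354^128 ≡ 108^2 = 11664 ≡ 151
354^256 ≡ 151^2 = 22801 ≡ 172
318 = 256 + 32 + 16 + 8 + 4 + 2, so 354^318 ≡ 172·120·106·367·234·261 ≡ 167 (mod 397)
354·167 = 59118 ≡ 362 (mod 397)
362 ≡ 362 (mod 397); signature holds.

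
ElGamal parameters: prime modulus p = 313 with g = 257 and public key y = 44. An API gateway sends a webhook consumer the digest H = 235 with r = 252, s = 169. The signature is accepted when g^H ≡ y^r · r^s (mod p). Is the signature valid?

valid

Left side g^H mod p:
257^2 = 66049 ≡ 6
257^4 ≡ 6^2 = 36
257^8 ≡ 36^2 = 1296 ≡ 44
257^16 ≡ 44^2 = 1936 ≡ 58
257^32 ≡ 58^2 = 3364 ≡ 234
257^64 ≡ 234^2 = 54756 ≡ 294
257^128 ≡ 294^2 = 86436 ≡ 48
235 = 128 + 64 + 32 + 8 + 2 + 1, so 257^235 ≡ 48·294·234·44·6·257 ≡ 148 (mod 313)
Right side y^r · r^s mod p:
44^2 = 1936 ≡ 58
44^4 ≡ 58^2 = 3364 ≡ 234
44^8 ≡ 234^2 = 54756 ≡ 294
44^16 ≡ 294^2 = 86436 ≡ 48
44^32 ≡ 48^2 = 2304 ≡ 113
44^64 ≡ 113^2 = 12769 ≡ 249
44^128 ≡ 249^2 = 62001 ≡ 27
252 = 128 + 64 + 32 + 16 + 8 + 4, so 44^252 ≡ 27·249·113·48·294·234 ≡ 280 (mod 313)
252^2 = 63504 ≡ 278
252^4 ≡ 278^2 = 77284 ≡ 286
252^8 ≡ 286^2 = 81796 ≡ 103
252^16 ≡ 103^2 = 10609 ≡ 280
252^32 ≡ 280^2 = 78400 ≡ 150
252^64 ≡ 150^2 = 22500 ≡ 277
252^128 ≡ 277^2 = 76729 ≡ 44
169 = 128 + 32 + 8 + 1, so 252^169 ≡ 44·150·103·252 ≡ 5 (mod 313)
280·5 = 1400 ≡ 148 (mod 313)
148 ≡ 148 (mod 313), so the signature is genuine.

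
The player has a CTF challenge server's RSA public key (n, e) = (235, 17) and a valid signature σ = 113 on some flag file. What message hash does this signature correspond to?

73

σ^2 ≡ 113^2 = 12769 ≡ 79
σ^4 ≡ 79^2 = 6241 ≡ 131
σ^8 ≡ 131^2 = 17161 ≡ 6
σ^16 ≡ 6^2 = 36
17 = 16 + 1, so σ^17 ≡ 36·113 ≡ 73 (mod 235)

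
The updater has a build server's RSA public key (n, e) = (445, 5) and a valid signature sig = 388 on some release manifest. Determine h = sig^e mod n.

sig^2 ≡ 388^2 = 150544 ≡ 134
sig^4 ≡ 134^2 = 17956 ≡ 156
5 = 4 + 1, so sig^5 ≡ 156·388 ≡ 8 (mod 445)

8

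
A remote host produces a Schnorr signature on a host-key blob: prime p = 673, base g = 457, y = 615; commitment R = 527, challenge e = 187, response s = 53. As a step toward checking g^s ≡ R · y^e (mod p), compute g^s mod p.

281

Squares mod 673: 457^1≡457, 457^2≡219, 457^4≡178, 457^8≡53, 457^16≡117, 457^32≡229
53 = 32 + 16 + 4 + 1, so 457^53 ≡ 229·117·178·457 ≡ 281 (mod 673)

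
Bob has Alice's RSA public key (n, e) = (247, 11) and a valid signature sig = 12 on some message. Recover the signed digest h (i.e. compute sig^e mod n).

sig^11 mod 247 = 103

103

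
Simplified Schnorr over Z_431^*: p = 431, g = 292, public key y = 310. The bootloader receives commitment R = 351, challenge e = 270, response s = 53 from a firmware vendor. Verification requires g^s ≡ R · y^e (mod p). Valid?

no

g^s mod p:
292^2 = 85264 ≡ 357
292^4 ≡ 357^2 = 127449 ≡ 304
292^8 ≡ 304^2 = 92416 ≡ 182
292^16 ≡ 182^2 = 33124 ≡ 368
292^32 ≡ 368^2 = 135424 ≡ 90
53 = 32 + 16 + 4 + 1, so 292^53 ≡ 90·368·304·292 ≡ 344 (mod 431)
R · y^e mod p:
310^2 = 96100 ≡ 418
310^4 ≡ 418^2 = 174724 ≡ 169
310^8 ≡ 169^2 = 28561 ≡ 115
310^16 ≡ 115^2 = 13225 ≡ 295
310^32 ≡ 295^2 = 87025 ≡ 394
310^64 ≡ 394^2 = 155236 ≡ 76
310^128 ≡ 76^2 = 5776 ≡ 173
310^256 ≡ 173^2 = 29929 ≡ 190
270 = 256 + 8 + 4 + 2, so 310^270 ≡ 190·115·169·418 ≡ 330 (mod 431)
351·330 = 115830 ≡ 322 (mod 431)
344 ≠ 322; the check fails.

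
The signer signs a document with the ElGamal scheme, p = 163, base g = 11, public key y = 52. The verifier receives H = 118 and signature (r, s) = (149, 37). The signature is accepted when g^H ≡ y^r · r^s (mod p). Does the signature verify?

does not verify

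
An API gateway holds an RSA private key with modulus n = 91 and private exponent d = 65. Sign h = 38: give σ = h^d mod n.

12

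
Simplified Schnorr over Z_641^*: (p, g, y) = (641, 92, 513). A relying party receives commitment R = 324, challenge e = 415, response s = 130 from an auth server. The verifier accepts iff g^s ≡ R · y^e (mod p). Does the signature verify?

does not verify

g^s mod p:
92^130 mod 641 = 333
R · y^e mod p:
513^415 mod 641 = 636
324·636 = 206064 ≡ 303 (mod 641)
333 ≠ 303; the check fails.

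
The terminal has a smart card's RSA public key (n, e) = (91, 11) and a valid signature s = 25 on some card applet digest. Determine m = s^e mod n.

51

Squares mod 91: s^1≡25, s^2≡79, s^4≡53, s^8≡79
11 = 8 + 2 + 1, so s^11 ≡ 79·79·25 ≡ 51 (mod 91)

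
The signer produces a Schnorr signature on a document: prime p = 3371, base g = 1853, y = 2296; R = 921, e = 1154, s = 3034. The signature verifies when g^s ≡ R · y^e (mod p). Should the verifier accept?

g^s mod p:
1853^2 = 3433609 ≡ 1931
1853^4 ≡ 1931^2 = 3728761 ≡ 435
1853^8 ≡ 435^2 = 189225 ≡ 449
1853^16 ≡ 449^2 = 201601 ≡ 2712
1853^32 ≡ 2712^2 = 7354944 ≡ 2793
1853^64 ≡ 2793^2 = 7800849 ≡ 355
1853^128 ≡ 355^2 = 126025 ≡ 1298
1853^256 ≡ 1298^2 = 1684804 ≡ 2675
1853^512 ≡ 2675^2 = 7155625 ≡ 2363
1853^1024 ≡ 2363^2 = 5583769 ≡ 1393
1853^2048 ≡ 1393^2 = 1940449 ≡ 2124
3034 = 2048 + 512 + 256 + 128 + 64 + 16 + 8 + 2, so 1853^3034 ≡ 2124·2363·2675·1298·355·2712·449·1931 ≡ 1853 (mod 3371)
R · y^e mod p:
2296^2 = 5271616 ≡ 2743
2296^4 ≡ 2743^2 = 7524049 ≡ 3348
2296^8 ≡ 3348^2 = 11209104 ≡ 529
2296^16 ≡ 529^2 = 279841 ≡ 48
2296^32 ≡ 48^2 = 2304
2296^64 ≡ 2304^2 = 5308416 ≡ 2462
2296^128 ≡ 2462^2 = 6061444 ≡ 386
2296^256 ≡ 386^2 = 148996 ≡ 672
2296^512 ≡ 672^2 = 451584 ≡ 3241
2296^1024 ≡ 3241^2 = 10504081 ≡ 45
1154 = 1024 + 128 + 2, so 2296^1154 ≡ 45·386·2743 ≡ 196 (mod 3371)
921·196 = 180516 ≡ 1853 (mod 3371)
1853 ≡ 1853 (mod 3371); signature holds.

accept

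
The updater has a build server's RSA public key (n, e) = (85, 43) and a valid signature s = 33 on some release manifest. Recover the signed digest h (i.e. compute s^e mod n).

67

Squares mod 85: s^1≡33, s^2≡69, s^4≡1, s^8≡1, s^16≡1, s^32≡1
43 = 32 + 8 + 2 + 1, so s^43 ≡ 1·1·69·33 ≡ 67 (mod 85)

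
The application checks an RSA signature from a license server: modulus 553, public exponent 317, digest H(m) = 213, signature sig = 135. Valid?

no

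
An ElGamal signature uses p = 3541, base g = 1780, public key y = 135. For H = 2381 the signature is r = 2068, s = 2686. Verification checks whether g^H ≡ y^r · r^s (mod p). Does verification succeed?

fails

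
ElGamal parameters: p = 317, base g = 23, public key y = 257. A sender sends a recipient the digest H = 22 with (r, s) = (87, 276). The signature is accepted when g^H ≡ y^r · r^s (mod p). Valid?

Left side g^H mod p:
23^2 = 529 ≡ 212
23^4 ≡ 212^2 = 44944 ≡ 247
23^8 ≡ 247^2 = 61009 ≡ 145
23^16 ≡ 145^2 = 21025 ≡ 103
22 = 16 + 4 + 2, so 23^22 ≡ 103·247·212 ≡ 54 (mod 317)
Right side y^r · r^s mod p:
257^2 = 66049 ≡ 113
257^4 ≡ 113^2 = 12769 ≡ 89
257^8 ≡ 89^2 = 7921 ≡ 313
257^16 ≡ 313^2 = 97969 ≡ 16
257^32 ≡ 16^2 = 256
257^64 ≡ 256^2 = 65536 ≡ 234
87 = 64 + 16 + 4 + 2 + 1, so 257^87 ≡ 234·16·89·113·257 ≡ 313 (mod 317)
87^2 = 7569 ≡ 278
87^4 ≡ 278^2 = 77284 ≡ 253
87^8 ≡ 253^2 = 64009 ≡ 292
87^16 ≡ 292^2 = 85264 ≡ 308
87^32 ≡ 308^2 = 94864 ≡ 81
87^64 ≡ 81^2 = 6561 ≡ 221
87^128 ≡ 221^2 = 48841 ≡ 23
87^256 ≡ 23^2 = 529 ≡ 212
276 = 256 + 16 + 4, so 87^276 ≡ 212·308·253 ≡ 67 (mod 317)
313·67 = 20971 ≡ 49 (mod 317)
54 ≠ 49, so verification fails.

no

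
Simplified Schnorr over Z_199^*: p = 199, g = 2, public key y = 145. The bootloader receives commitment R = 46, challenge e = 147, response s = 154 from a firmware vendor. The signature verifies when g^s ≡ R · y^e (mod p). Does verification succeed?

fails

g^s mod p:
Squares mod 199: 2^1≡2, 2^2≡4, 2^4≡16, 2^8≡57, 2^16≡65, 2^32≡46, 2^64≡126, 2^128≡155
154 = 128 + 16 + 8 + 2, so 2^154 ≡ 155·65·57·4 ≡ 43 (mod 199)
R · y^e mod p:
Squares mod 199: 145^1≡145, 145^2≡130, 145^4≡184, 145^8≡26, 145^16≡79, 145^32≡72, 145^64≡10, 145^128≡100
147 = 128 + 16 + 2 + 1, so 145^147 ≡ 100·79·130·145 ≡ 116 (mod 199)
46·116 = 5336 ≡ 162 (mod 199)
43 ≠ 162; the check fails.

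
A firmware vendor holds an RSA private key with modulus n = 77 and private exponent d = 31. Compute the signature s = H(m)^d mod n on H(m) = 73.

Squares mod 77: (H(m))^1≡73, (H(m))^2≡16, (H(m))^4≡25, (H(m))^8≡9, (H(m))^16≡4
31 = 16 + 8 + 4 + 2 + 1, so (H(m))^31 ≡ 4·9·25·16·73 ≡ 73 (mod 77)

73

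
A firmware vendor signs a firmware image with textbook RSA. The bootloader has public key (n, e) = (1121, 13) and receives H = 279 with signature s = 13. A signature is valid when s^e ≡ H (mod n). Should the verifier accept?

reject

s^2 ≡ 13^2 = 169
s^4 ≡ 169^2 = 28561 ≡ 536
s^8 ≡ 536^2 = 287296 ≡ 320
13 = 8 + 4 + 1, so s^13 ≡ 320·536·13 ≡ 91 (mod 1121)
s^13 mod 1121 = 91, but H = 279.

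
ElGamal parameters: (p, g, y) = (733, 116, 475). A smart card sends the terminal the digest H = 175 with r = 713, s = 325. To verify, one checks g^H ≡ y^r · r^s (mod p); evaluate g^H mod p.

116^175 mod 733 = 50

50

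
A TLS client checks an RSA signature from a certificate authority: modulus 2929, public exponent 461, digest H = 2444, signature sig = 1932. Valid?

yes

Squares mod 2929: sig^1≡1932, sig^2≡1078, sig^4≡2200, sig^8≡1292, sig^16≡2663, sig^32≡460, sig^64≡712, sig^128≡227, sig^256≡1736
461 = 256 + 128 + 64 + 8 + 4 + 1, so sig^461 ≡ 1736·227·712·1292·2200·1932 ≡ 2444 (mod 2929)
Since 2444 equals the digest 2444, verification succeeds.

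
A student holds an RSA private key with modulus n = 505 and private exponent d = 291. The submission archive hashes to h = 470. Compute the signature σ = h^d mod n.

295

h^2 ≡ 470^2 = 220900 ≡ 215
h^4 ≡ 215^2 = 46225 ≡ 270
h^8 ≡ 270^2 = 72900 ≡ 180
h^16 ≡ 180^2 = 32400 ≡ 80
h^32 ≡ 80^2 = 6400 ≡ 340
h^64 ≡ 340^2 = 115600 ≡ 460
h^128 ≡ 460^2 = 211600 ≡ 5
h^256 ≡ 5^2 = 25
291 = 256 + 32 + 2 + 1, so h^291 ≡ 25·340·215·470 ≡ 295 (mod 505)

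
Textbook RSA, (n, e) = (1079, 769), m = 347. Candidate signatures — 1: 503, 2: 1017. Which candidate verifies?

Candidate 1: Squares mod 1079: 503^1≡503, 503^2≡523, 503^4≡542, 503^8≡276, 503^16≡646, 503^32≡822, 503^64≡230, 503^128≡29, 503^256≡841, 503^512≡536; 769 = 512 + 256 + 1, so 503^769 ≡ 536·841·503 ≡ 347 (mod 1079)
  → matches m = 347
Candidate 2: Squares mod 1079: 1017^1≡1017, 1017^2≡607, 1017^4≡510, 1017^8≡61, 1017^16≡484, 1017^32≡113, 1017^64≡900, 1017^128≡750, 1017^256≡341, 1017^512≡828; 769 = 512 + 256 + 1, so 1017^769 ≡ 828·341·1017 ≡ 120 (mod 1079)

1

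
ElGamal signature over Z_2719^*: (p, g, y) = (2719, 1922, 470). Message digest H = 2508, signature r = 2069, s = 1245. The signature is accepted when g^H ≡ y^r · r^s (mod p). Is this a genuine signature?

Left side g^H mod p:
Squares mod 2719: 1922^1≡1922, 1922^2≡1682, 1922^4≡1364, 1922^8≡700, 1922^16≡580, 1922^32≡1963, 1922^64≡546, 1922^128≡1745, 1922^256≡2464, 1922^512≡2488, 1922^1024≡1700, 1922^2048≡2422
2508 = 2048 + 256 + 128 + 64 + 8 + 4, so 1922^2508 ≡ 2422·2464·1745·546·700·1364 ≡ 718 (mod 2719)
Right side y^r · r^s mod p:
Squares mod 2719: 470^1≡470, 470^2≡661, 470^4≡1881, 470^8≡742, 470^16≡1326, 470^32≡1802, 470^64≡718, 470^128≡1633, 470^256≡2069, 470^512≡1055, 470^1024≡954, 470^2048≡1970
2069 = 2048 + 16 + 4 + 1, so 470^2069 ≡ 1970·1326·1881·470 ≡ 1747 (mod 2719)
Squares mod 2719: 2069^1≡2069, 2069^2≡1055, 2069^4≡954, 2069^8≡1970, 2069^16≡887, 2069^32≡978, 2069^64≡2115, 2069^128≡470, 2069^256≡661, 2069^512≡1881, 2069^1024≡742
1245 = 1024 + 128 + 64 + 16 + 8 + 4 + 1, so 2069^1245 ≡ 742·470·2115·887·1970·954·2069 ≡ 1555 (mod 2719)
1747·1555 = 2716585 ≡ 304 (mod 2719)
718 ≠ 304, so verification fails.

forged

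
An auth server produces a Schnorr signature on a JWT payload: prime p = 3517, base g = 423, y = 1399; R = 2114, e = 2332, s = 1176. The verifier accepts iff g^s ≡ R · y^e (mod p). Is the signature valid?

g^s mod p:
Squares mod 3517: 423^1≡423, 423^2≡3079, 423^4≡1926, 423^8≡2558, 423^16≡1744, 423^32≡2848, 423^64≡902, 423^128≡1177, 423^256≡3148, 423^512≡2515, 423^1024≡1659
1176 = 1024 + 128 + 16 + 8, so 423^1176 ≡ 1659·1177·1744·2558 ≡ 1011 (mod 3517)
R · y^e mod p:
Squares mod 3517: 1399^1≡1399, 1399^2≡1749, 1399^4≡2728, 1399^8≡12, 1399^16≡144, 1399^32≡3151, 1399^64≡310, 1399^128≡1141, 1399^256≡591, 1399^512≡1098, 1399^1024≡2790, 1399^2048≡979
2332 = 2048 + 256 + 16 + 8 + 4, so 1399^2332 ≡ 979·591·144·12·2728 ≡ 1932 (mod 3517)
2114·1932 = 4084248 ≡ 1011 (mod 3517)
1011 ≡ 1011 (mod 3517); signature holds.

valid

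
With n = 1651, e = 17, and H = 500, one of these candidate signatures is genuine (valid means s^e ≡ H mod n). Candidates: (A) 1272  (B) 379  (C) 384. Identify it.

Candidate A: Squares mod 1651: 1272^1≡1272, 1272^2≡4, 1272^4≡16, 1272^8≡256, 1272^16≡1147; 17 = 16 + 1, so 1272^17 ≡ 1147·1272 ≡ 1151 (mod 1651)
Candidate B: Squares mod 1651: 379^1≡379, 379^2≡4, 379^4≡16, 379^8≡256, 379^16≡1147; 17 = 16 + 1, so 379^17 ≡ 1147·379 ≡ 500 (mod 1651)
  → matches H = 500
Candidate C: Squares mod 1651: 384^1≡384, 384^2≡517, 384^4≡1478, 384^8≡211, 384^16≡1595; 17 = 16 + 1, so 384^17 ≡ 1595·384 ≡ 1610 (mod 1651)

B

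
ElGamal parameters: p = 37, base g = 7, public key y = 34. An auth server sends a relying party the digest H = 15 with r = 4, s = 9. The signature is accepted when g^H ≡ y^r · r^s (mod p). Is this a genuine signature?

Left side g^H mod p:
7^2 = 49 ≡ 12
7^4 ≡ 12^2 = 144 ≡ 33
7^8 ≡ 33^2 = 1089 ≡ 16
15 = 8 + 4 + 2 + 1, so 7^15 ≡ 16·33·12·7 ≡ 26 (mod 37)
Right side y^r · r^s mod p:
34^2 = 1156 ≡ 9
34^4 ≡ 9^2 = 81 ≡ 7
4^2 = 16
4^4 ≡ 16^2 = 256 ≡ 34
4^8 ≡ 34^2 = 1156 ≡ 9
9 = 8 + 1, so 4^9 ≡ 9·4 ≡ 36 (mod 37)
7·36 = 252 ≡ 30 (mod 37)
26 ≠ 30, so verification fails.

forged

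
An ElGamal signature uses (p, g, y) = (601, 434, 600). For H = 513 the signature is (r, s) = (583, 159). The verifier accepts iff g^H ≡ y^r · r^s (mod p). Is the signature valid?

invalid

Left side g^H mod p:
434^2 = 188356 ≡ 243
434^4 ≡ 243^2 = 59049 ≡ 151
434^8 ≡ 151^2 = 22801 ≡ 564
434^16 ≡ 564^2 = 318096 ≡ 167
434^32 ≡ 167^2 = 27889 ≡ 243
434^64 ≡ 243^2 = 59049 ≡ 151
434^128 ≡ 151^2 = 22801 ≡ 564
434^256 ≡ 564^2 = 318096 ≡ 167
434^512 ≡ 167^2 = 27889 ≡ 243
513 = 512 + 1, so 434^513 ≡ 243·434 ≡ 287 (mod 601)
Right side y^r · r^s mod p:
600^2 = 360000 ≡ 1
600^4 ≡ 1^2 = 1
600^8 ≡ 1^2 = 1
600^16 ≡ 1^2 = 1
600^32 ≡ 1^2 = 1
600^64 ≡ 1^2 = 1
600^128 ≡ 1^2 = 1
600^256 ≡ 1^2 = 1
600^512 ≡ 1^2 = 1
583 = 512 + 64 + 4 + 2 + 1, so 600^583 ≡ 1·1·1·1·600 ≡ 600 (mod 601)
583^2 = 339889 ≡ 324
583^4 ≡ 324^2 = 104976 ≡ 402
583^8 ≡ 402^2 = 161604 ≡ 536
583^16 ≡ 536^2 = 287296 ≡ 18
583^32 ≡ 18^2 = 324
583^64 ≡ 324^2 = 104976 ≡ 402
583^128 ≡ 402^2 = 161604 ≡ 536
159 = 128 + 16 + 8 + 4 + 2 + 1, so 583^159 ≡ 536·18·536·402·324·583 ≡ 569 (mod 601)
600·569 = 341400 ≡ 32 (mod 601)
287 ≠ 32, so verification fails.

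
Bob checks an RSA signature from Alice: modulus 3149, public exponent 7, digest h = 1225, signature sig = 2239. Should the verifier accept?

reject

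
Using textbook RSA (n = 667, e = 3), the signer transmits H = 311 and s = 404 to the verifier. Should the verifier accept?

s^2 ≡ 404^2 = 163216 ≡ 468
3 = 2 + 1, so s^3 ≡ 468·404 ≡ 311 (mod 667)
Since 311 equals the digest 311, verification succeeds.

accept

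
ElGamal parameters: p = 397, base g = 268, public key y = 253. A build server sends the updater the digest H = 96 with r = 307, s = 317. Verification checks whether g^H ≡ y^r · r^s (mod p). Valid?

Left side g^H mod p:
268^2 = 71824 ≡ 364
268^4 ≡ 364^2 = 132496 ≡ 295
268^8 ≡ 295^2 = 87025 ≡ 82
268^16 ≡ 82^2 = 6724 ≡ 372
268^32 ≡ 372^2 = 138384 ≡ 228
268^64 ≡ 228^2 = 51984 ≡ 374
96 = 64 + 32, so 268^96 ≡ 374·228 ≡ 314 (mod 397)
Right side y^r · r^s mod p:
253^2 = 64009 ≡ 92
253^4 ≡ 92^2 = 8464 ≡ 127
253^8 ≡ 127^2 = 16129 ≡ 249
253^16 ≡ 249^2 = 62001 ≡ 69
253^32 ≡ 69^2 = 4761 ≡ 394
253^64 ≡ 394^2 = 155236 ≡ 9
253^128 ≡ 9^2 = 81
253^256 ≡ 81^2 = 6561 ≡ 209
307 = 256 + 32 + 16 + 2 + 1, so 253^307 ≡ 209·394·69·92·253 ≡ 118 (mod 397)
307^2 = 94249 ≡ 160
307^4 ≡ 160^2 = 25600 ≡ 192
307^8 ≡ 192^2 = 36864 ≡ 340
307^16 ≡ 340^2 = 115600 ≡ 73
307^32 ≡ 73^2 = 5329 ≡ 168
307^64 ≡ 168^2 = 28224 ≡ 37
307^128 ≡ 37^2 = 1369 ≡ 178
307^256 ≡ 178^2 = 31684 ≡ 321
317 = 256 + 32 + 16 + 8 + 4 + 1, so 307^317 ≡ 321·168·73·340·192·307 ≡ 276 (mod 397)
118·276 = 32568 ≡ 14 (mod 397)
314 ≠ 14, so verification fails.

no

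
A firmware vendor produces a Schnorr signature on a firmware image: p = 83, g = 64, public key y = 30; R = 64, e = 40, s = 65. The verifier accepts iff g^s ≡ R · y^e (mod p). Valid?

no

g^s mod p:
64^2 = 4096 ≡ 29
64^4 ≡ 29^2 = 841 ≡ 11
64^8 ≡ 11^2 = 121 ≡ 38
64^16 ≡ 38^2 = 1444 ≡ 33
64^32 ≡ 33^2 = 1089 ≡ 10
64^64 ≡ 10^2 = 100 ≡ 17
65 = 64 + 1, so 64^65 ≡ 17·64 ≡ 9 (mod 83)
R · y^e mod p:
30^2 = 900 ≡ 70
30^4 ≡ 70^2 = 4900 ≡ 3
30^8 ≡ 3^2 = 9
30^16 ≡ 9^2 = 81
30^32 ≡ 81^2 = 6561 ≡ 4
40 = 32 + 8, so 30^40 ≡ 4·9 ≡ 36 (mod 83)
64·36 = 2304 ≡ 63 (mod 83)
9 ≠ 63; the check fails.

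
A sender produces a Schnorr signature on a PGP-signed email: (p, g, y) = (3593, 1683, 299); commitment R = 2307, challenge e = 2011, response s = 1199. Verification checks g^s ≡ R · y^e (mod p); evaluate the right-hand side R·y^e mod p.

1407

299^2011 mod 3593 = 1706
R · y^e ≡ 2307·1706 = 3935742 ≡ 1407 (mod 3593)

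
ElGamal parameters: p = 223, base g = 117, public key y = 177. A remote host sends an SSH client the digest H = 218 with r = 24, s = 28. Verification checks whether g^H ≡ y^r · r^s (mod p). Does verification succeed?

Left side g^H mod p:
117^2 = 13689 ≡ 86
117^4 ≡ 86^2 = 7396 ≡ 37
117^8 ≡ 37^2 = 1369 ≡ 31
117^16 ≡ 31^2 = 961 ≡ 69
117^32 ≡ 69^2 = 4761 ≡ 78
117^64 ≡ 78^2 = 6084 ≡ 63
117^128 ≡ 63^2 = 3969 ≡ 178
218 = 128 + 64 + 16 + 8 + 2, so 117^218 ≡ 178·63·69·31·86 ≡ 217 (mod 223)
Right side y^r · r^s mod p:
177^2 = 31329 ≡ 109
177^4 ≡ 109^2 = 11881 ≡ 62
177^8 ≡ 62^2 = 3844 ≡ 53
177^16 ≡ 53^2 = 2809 ≡ 133
24 = 16 + 8, so 177^24 ≡ 133·53 ≡ 136 (mod 223)
24^2 = 576 ≡ 130
24^4 ≡ 130^2 = 16900 ≡ 175
24^8 ≡ 175^2 = 30625 ≡ 74
24^16 ≡ 74^2 = 5476 ≡ 124
28 = 16 + 8 + 4, so 24^28 ≡ 124·74·175 ≡ 200 (mod 223)
136·200 = 27200 ≡ 217 (mod 223)
217 ≡ 217 (mod 223), so the signature is genuine.

passes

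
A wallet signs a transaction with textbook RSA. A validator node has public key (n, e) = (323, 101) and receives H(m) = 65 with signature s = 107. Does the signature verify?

verifies

s^2 ≡ 107^2 = 11449 ≡ 144
s^4 ≡ 144^2 = 20736 ≡ 64
s^8 ≡ 64^2 = 4096 ≡ 220
s^16 ≡ 220^2 = 48400 ≡ 273
s^32 ≡ 273^2 = 74529 ≡ 239
s^64 ≡ 239^2 = 57121 ≡ 273
101 = 64 + 32 + 4 + 1, so s^101 ≡ 273·239·64·107 ≡ 65 (mod 323)
Since 65 equals the digest 65, verification succeeds.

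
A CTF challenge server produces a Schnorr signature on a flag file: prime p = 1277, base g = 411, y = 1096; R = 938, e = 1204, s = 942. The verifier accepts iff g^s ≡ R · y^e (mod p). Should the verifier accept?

accept

g^s mod p:
411^2 = 168921 ≡ 357
411^4 ≡ 357^2 = 127449 ≡ 1026
411^8 ≡ 1026^2 = 1052676 ≡ 428
411^16 ≡ 428^2 = 183184 ≡ 573
411^32 ≡ 573^2 = 328329 ≡ 140
411^64 ≡ 140^2 = 19600 ≡ 445
411^128 ≡ 445^2 = 198025 ≡ 90
411^256 ≡ 90^2 = 8100 ≡ 438
411^512 ≡ 438^2 = 191844 ≡ 294
942 = 512 + 256 + 128 + 32 + 8 + 4 + 2, so 411^942 ≡ 294·438·90·140·428·1026·357 ≡ 295 (mod 1277)
R · y^e mod p:
1096^2 = 1201216 ≡ 836
1096^4 ≡ 836^2 = 698896 ≡ 377
1096^8 ≡ 377^2 = 142129 ≡ 382
1096^16 ≡ 382^2 = 145924 ≡ 346
1096^32 ≡ 346^2 = 119716 ≡ 955
1096^64 ≡ 955^2 = 912025 ≡ 247
1096^128 ≡ 247^2 = 61009 ≡ 990
1096^256 ≡ 990^2 = 980100 ≡ 641
1096^512 ≡ 641^2 = 410881 ≡ 964
1096^1024 ≡ 964^2 = 929296 ≡ 917
1204 = 1024 + 128 + 32 + 16 + 4, so 1096^1204 ≡ 917·990·955·346·377 ≡ 470 (mod 1277)
938·470 = 440860 ≡ 295 (mod 1277)
295 ≡ 295 (mod 1277); signature holds.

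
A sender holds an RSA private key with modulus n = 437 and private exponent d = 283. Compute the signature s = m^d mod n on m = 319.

86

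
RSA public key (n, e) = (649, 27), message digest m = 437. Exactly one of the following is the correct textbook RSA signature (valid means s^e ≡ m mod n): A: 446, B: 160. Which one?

A

Candidate A: 446^2 = 198916 ≡ 322; 446^4 ≡ 322^2 = 103684 ≡ 493; 446^8 ≡ 493^2 = 243049 ≡ 323; 446^16 ≡ 323^2 = 104329 ≡ 489; 27 = 16 + 8 + 2 + 1, so 446^27 ≡ 489·323·322·446 ≡ 437 (mod 649)
  → matches m = 437
Candidate B: 160^2 = 25600 ≡ 289; 160^4 ≡ 289^2 = 83521 ≡ 449; 160^8 ≡ 449^2 = 201601 ≡ 411; 160^16 ≡ 411^2 = 168921 ≡ 181; 27 = 16 + 8 + 2 + 1, so 160^27 ≡ 181·411·289·160 ≡ 305 (mod 649)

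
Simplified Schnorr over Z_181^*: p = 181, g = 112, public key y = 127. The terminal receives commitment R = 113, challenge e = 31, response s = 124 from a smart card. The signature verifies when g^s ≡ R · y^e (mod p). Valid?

g^s mod p:
Squares mod 181: 112^1≡112, 112^2≡55, 112^4≡129, 112^8≡170, 112^16≡121, 112^32≡161, 112^64≡38
124 = 64 + 32 + 16 + 8 + 4, so 112^124 ≡ 38·161·121·170·129 ≡ 14 (mod 181)
R · y^e mod p:
Squares mod 181: 127^1≡127, 127^2≡20, 127^4≡38, 127^8≡177, 127^16≡16
31 = 16 + 8 + 4 + 2 + 1, so 127^31 ≡ 16·177·38·20·127 ≡ 69 (mod 181)
113·69 = 7797 ≡ 14 (mod 181)
14 ≡ 14 (mod 181); signature holds.

yes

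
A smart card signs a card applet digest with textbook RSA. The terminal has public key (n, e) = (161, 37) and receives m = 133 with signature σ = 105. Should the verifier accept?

σ^2 ≡ 105^2 = 11025 ≡ 77
σ^4 ≡ 77^2 = 5929 ≡ 133
σ^8 ≡ 133^2 = 17689 ≡ 140
σ^16 ≡ 140^2 = 19600 ≡ 119
σ^32 ≡ 119^2 = 14161 ≡ 154
37 = 32 + 4 + 1, so σ^37 ≡ 154·133·105 ≡ 133 (mod 161)
Since 133 equals the digest 133, verification succeeds.

accept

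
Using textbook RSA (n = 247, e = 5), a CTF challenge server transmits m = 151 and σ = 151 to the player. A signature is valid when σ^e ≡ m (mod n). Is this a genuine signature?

σ^2 ≡ 151^2 = 22801 ≡ 77
σ^4 ≡ 77^2 = 5929 ≡ 1
5 = 4 + 1, so σ^5 ≡ 1·151 ≡ 151 (mod 247)
Since 151 equals the digest 151, verification succeeds.

genuine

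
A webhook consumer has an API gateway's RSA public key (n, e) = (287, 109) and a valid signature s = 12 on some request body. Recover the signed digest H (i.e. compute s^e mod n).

194

s^2 ≡ 12^2 = 144
s^4 ≡ 144^2 = 20736 ≡ 72
s^8 ≡ 72^2 = 5184 ≡ 18
s^16 ≡ 18^2 = 324 ≡ 37
s^32 ≡ 37^2 = 1369 ≡ 221
s^64 ≡ 221^2 = 48841 ≡ 51
109 = 64 + 32 + 8 + 4 + 1, so s^109 ≡ 51·221·18·72·12 ≡ 194 (mod 287)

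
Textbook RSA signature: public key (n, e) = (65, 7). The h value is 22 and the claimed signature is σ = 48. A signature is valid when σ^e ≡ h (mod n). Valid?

yes

σ^2 ≡ 48^2 = 2304 ≡ 29
σ^4 ≡ 29^2 = 841 ≡ 61
7 = 4 + 2 + 1, so σ^7 ≡ 61·29·48 ≡ 22 (mod 65)
Since 22 equals the digest 22, verification succeeds.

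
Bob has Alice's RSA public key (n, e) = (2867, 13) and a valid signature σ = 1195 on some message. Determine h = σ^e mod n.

1895

σ^2 ≡ 1195^2 = 1428025 ≡ 259
σ^4 ≡ 259^2 = 67081 ≡ 1140
σ^8 ≡ 1140^2 = 1299600 ≡ 849
13 = 8 + 4 + 1, so σ^13 ≡ 849·1140·1195 ≡ 1895 (mod 2867)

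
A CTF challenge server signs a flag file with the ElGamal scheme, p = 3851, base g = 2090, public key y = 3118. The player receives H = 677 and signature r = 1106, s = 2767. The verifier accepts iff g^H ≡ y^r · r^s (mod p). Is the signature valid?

valid

Left side g^H mod p:
2090^677 mod 3851 = 2099
Right side y^r · r^s mod p:
3118^1106 mod 3851 = 1918
1106^2767 mod 3851 = 1774
1918·1774 = 3402532 ≡ 2099 (mod 3851)
2099 ≡ 2099 (mod 3851), so the signature is genuine.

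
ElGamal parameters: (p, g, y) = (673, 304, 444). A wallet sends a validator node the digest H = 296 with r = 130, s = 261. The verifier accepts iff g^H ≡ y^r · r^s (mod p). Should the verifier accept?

reject

Left side g^H mod p:
304^2 = 92416 ≡ 215
304^4 ≡ 215^2 = 46225 ≡ 461
304^8 ≡ 461^2 = 212521 ≡ 526
304^16 ≡ 526^2 = 276676 ≡ 73
304^32 ≡ 73^2 = 5329 ≡ 618
304^64 ≡ 618^2 = 381924 ≡ 333
304^128 ≡ 333^2 = 110889 ≡ 517
304^256 ≡ 517^2 = 267289 ≡ 108
296 = 256 + 32 + 8, so 304^296 ≡ 108·618·526 ≡ 299 (mod 673)
Right side y^r · r^s mod p:
444^2 = 197136 ≡ 620
444^4 ≡ 620^2 = 384400 ≡ 117
444^8 ≡ 117^2 = 13689 ≡ 229
444^16 ≡ 229^2 = 52441 ≡ 620
444^32 ≡ 620^2 = 384400 ≡ 117
444^64 ≡ 117^2 = 13689 ≡ 229
444^128 ≡ 229^2 = 52441 ≡ 620
130 = 128 + 2, so 444^130 ≡ 620·620 ≡ 117 (mod 673)
130^2 = 16900 ≡ 75
130^4 ≡ 75^2 = 5625 ≡ 241
130^8 ≡ 241^2 = 58081 ≡ 203
130^16 ≡ 203^2 = 41209 ≡ 156
130^32 ≡ 156^2 = 24336 ≡ 108
130^64 ≡ 108^2 = 11664 ≡ 223
130^128 ≡ 223^2 = 49729 ≡ 600
130^256 ≡ 600^2 = 360000 ≡ 618
261 = 256 + 4 + 1, so 130^261 ≡ 618·241·130 ≡ 403 (mod 673)
117·403 = 47151 ≡ 41 (mod 673)
299 ≠ 41, so verification fails.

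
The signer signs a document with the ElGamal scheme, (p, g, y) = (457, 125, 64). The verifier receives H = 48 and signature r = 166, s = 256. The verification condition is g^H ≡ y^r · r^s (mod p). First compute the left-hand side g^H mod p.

54

125^2 = 15625 ≡ 87
125^4 ≡ 87^2 = 7569 ≡ 257
125^8 ≡ 257^2 = 66049 ≡ 241
125^16 ≡ 241^2 = 58081 ≡ 42
125^32 ≡ 42^2 = 1764 ≡ 393
48 = 32 + 16, so 125^48 ≡ 393·42 ≡ 54 (mod 457)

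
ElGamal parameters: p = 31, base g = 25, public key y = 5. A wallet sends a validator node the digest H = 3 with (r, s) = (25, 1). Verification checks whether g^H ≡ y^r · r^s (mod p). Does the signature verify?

verifies

Left side g^H mod p:
25^2 = 625 ≡ 5
3 = 2 + 1, so 25^3 ≡ 5·25 ≡ 1 (mod 31)
Right side y^r · r^s mod p:
5^2 = 25
5^4 ≡ 25^2 = 625 ≡ 5
5^8 ≡ 5^2 = 25
5^16 ≡ 25^2 = 625 ≡ 5
25 = 16 + 8 + 1, so 5^25 ≡ 5·25·5 ≡ 5 (mod 31)
25^1 mod 31 = 25
5·25 = 125 ≡ 1 (mod 31)
1 ≡ 1 (mod 31), so the signature is genuine.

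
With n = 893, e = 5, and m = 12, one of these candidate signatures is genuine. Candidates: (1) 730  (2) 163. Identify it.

Candidate 1: 730^2 = 532900 ≡ 672; 730^4 ≡ 672^2 = 451584 ≡ 619; 5 = 4 + 1, so 730^5 ≡ 619·730 ≡ 12 (mod 893)
  → matches m = 12
Candidate 2: 163^2 = 26569 ≡ 672; 163^4 ≡ 672^2 = 451584 ≡ 619; 5 = 4 + 1, so 163^5 ≡ 619·163 ≡ 881 (mod 893)

1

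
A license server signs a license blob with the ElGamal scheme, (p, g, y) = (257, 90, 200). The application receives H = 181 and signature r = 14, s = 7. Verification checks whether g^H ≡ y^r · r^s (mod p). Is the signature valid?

invalid

Left side g^H mod p:
Squares mod 257: 90^1≡90, 90^2≡133, 90^4≡213, 90^8≡137, 90^16≡8, 90^32≡64, 90^64≡241, 90^128≡256
181 = 128 + 32 + 16 + 4 + 1, so 90^181 ≡ 256·64·8·213·90 ≡ 47 (mod 257)
Right side y^r · r^s mod p:
Squares mod 257: 200^1≡200, 200^2≡165, 200^4≡240, 200^8≡32
14 = 8 + 4 + 2, so 200^14 ≡ 32·240·165 ≡ 190 (mod 257)
Squares mod 257: 14^1≡14, 14^2≡196, 14^4≡123
7 = 4 + 2 + 1, so 14^7 ≡ 123·196·14 ≡ 71 (mod 257)
190·71 = 13490 ≡ 126 (mod 257)
47 ≠ 126, so verification fails.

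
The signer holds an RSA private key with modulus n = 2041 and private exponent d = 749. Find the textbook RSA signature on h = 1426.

302

Squares mod 2041: h^1≡1426, h^2≡640, h^4≡1400, h^8≡640, h^16≡1400, h^32≡640, h^64≡1400, h^128≡640, h^256≡1400, h^512≡640
749 = 512 + 128 + 64 + 32 + 8 + 4 + 1, so h^749 ≡ 640·640·1400·640·640·1400·1426 ≡ 302 (mod 2041)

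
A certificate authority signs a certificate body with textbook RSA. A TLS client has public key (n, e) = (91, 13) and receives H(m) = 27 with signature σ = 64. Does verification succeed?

fails

σ^2 ≡ 64^2 = 4096 ≡ 1
σ^4 ≡ 1^2 = 1
σ^8 ≡ 1^2 = 1
13 = 8 + 4 + 1, so σ^13 ≡ 1·1·64 ≡ 64 (mod 91)
The recovered value 64 does not match the digest 27.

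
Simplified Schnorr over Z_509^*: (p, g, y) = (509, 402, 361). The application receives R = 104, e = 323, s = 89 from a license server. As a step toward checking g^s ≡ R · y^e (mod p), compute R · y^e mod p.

152

361^2 = 130321 ≡ 17
361^4 ≡ 17^2 = 289
361^8 ≡ 289^2 = 83521 ≡ 45
361^16 ≡ 45^2 = 2025 ≡ 498
361^32 ≡ 498^2 = 248004 ≡ 121
361^64 ≡ 121^2 = 14641 ≡ 389
361^128 ≡ 389^2 = 151321 ≡ 148
361^256 ≡ 148^2 = 21904 ≡ 17
323 = 256 + 64 + 2 + 1, so 361^323 ≡ 17·389·17·361 ≡ 393 (mod 509)
R · y^e ≡ 104·393 = 40872 ≡ 152 (mod 509)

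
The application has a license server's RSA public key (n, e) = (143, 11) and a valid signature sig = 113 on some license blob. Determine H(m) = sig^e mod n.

sig^2 ≡ 113^2 = 12769 ≡ 42
sig^4 ≡ 42^2 = 1764 ≡ 48
sig^8 ≡ 48^2 = 2304 ≡ 16
11 = 8 + 2 + 1, so sig^11 ≡ 16·42·113 ≡ 3 (mod 143)

3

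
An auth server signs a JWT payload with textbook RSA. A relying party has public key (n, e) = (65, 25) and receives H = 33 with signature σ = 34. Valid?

no

σ^2 ≡ 34^2 = 1156 ≡ 51
σ^4 ≡ 51^2 = 2601 ≡ 1
σ^8 ≡ 1^2 = 1
σ^16 ≡ 1^2 = 1
25 = 16 + 8 + 1, so σ^25 ≡ 1·1·34 ≡ 34 (mod 65)
34 ≠ 33, so verification fails.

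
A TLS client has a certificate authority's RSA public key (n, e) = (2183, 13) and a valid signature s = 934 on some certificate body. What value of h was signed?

1196

s^2 ≡ 934^2 = 872356 ≡ 1339
s^4 ≡ 1339^2 = 1792921 ≡ 678
s^8 ≡ 678^2 = 459684 ≡ 1254
13 = 8 + 4 + 1, so s^13 ≡ 1254·678·934 ≡ 1196 (mod 2183)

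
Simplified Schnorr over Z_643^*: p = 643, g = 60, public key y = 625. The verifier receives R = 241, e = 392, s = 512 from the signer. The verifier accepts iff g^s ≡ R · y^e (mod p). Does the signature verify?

g^s mod p:
60^2 = 3600 ≡ 385
60^4 ≡ 385^2 = 148225 ≡ 335
60^8 ≡ 335^2 = 112225 ≡ 343
60^16 ≡ 343^2 = 117649 ≡ 623
60^32 ≡ 623^2 = 388129 ≡ 400
60^64 ≡ 400^2 = 160000 ≡ 536
60^128 ≡ 536^2 = 287296 ≡ 518
60^256 ≡ 518^2 = 268324 ≡ 193
60^512 ≡ 193^2 = 37249 ≡ 598
R · y^e mod p:
625^2 = 390625 ≡ 324
625^4 ≡ 324^2 = 104976 ≡ 167
625^8 ≡ 167^2 = 27889 ≡ 240
625^16 ≡ 240^2 = 57600 ≡ 373
625^32 ≡ 373^2 = 139129 ≡ 241
625^64 ≡ 241^2 = 58081 ≡ 211
625^128 ≡ 211^2 = 44521 ≡ 154
625^256 ≡ 154^2 = 23716 ≡ 568
392 = 256 + 128 + 8, so 625^392 ≡ 568·154·240 ≡ 616 (mod 643)
241·616 = 148456 ≡ 566 (mod 643)
598 ≠ 566; the check fails.

does not verify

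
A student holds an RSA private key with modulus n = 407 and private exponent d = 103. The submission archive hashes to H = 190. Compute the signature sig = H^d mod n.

357

H^2 ≡ 190^2 = 36100 ≡ 284
H^4 ≡ 284^2 = 80656 ≡ 70
H^8 ≡ 70^2 = 4900 ≡ 16
H^16 ≡ 16^2 = 256
H^32 ≡ 256^2 = 65536 ≡ 9
H^64 ≡ 9^2 = 81
103 = 64 + 32 + 4 + 2 + 1, so H^103 ≡ 81·9·70·284·190 ≡ 357 (mod 407)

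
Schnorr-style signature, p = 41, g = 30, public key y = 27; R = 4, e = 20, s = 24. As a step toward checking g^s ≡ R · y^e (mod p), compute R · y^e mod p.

27^20 mod 41 = 40
R · y^e ≡ 4·40 = 160 ≡ 37 (mod 41)

37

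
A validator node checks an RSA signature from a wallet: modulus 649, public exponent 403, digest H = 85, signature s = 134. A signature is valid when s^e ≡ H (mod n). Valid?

yes

s^2 ≡ 134^2 = 17956 ≡ 433
s^4 ≡ 433^2 = 187489 ≡ 577
s^8 ≡ 577^2 = 332929 ≡ 641
s^16 ≡ 641^2 = 410881 ≡ 64
s^32 ≡ 64^2 = 4096 ≡ 202
s^64 ≡ 202^2 = 40804 ≡ 566
s^128 ≡ 566^2 = 320356 ≡ 399
s^256 ≡ 399^2 = 159201 ≡ 196
403 = 256 + 128 + 16 + 2 + 1, so s^403 ≡ 196·399·64·433·134 ≡ 85 (mod 649)
Since 85 equals the digest 85, verification succeeds.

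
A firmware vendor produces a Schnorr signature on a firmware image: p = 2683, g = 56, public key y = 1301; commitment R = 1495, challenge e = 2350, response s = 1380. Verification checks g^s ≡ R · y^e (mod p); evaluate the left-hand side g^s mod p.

1609

56^2 = 3136 ≡ 453
56^4 ≡ 453^2 = 205209 ≡ 1301
56^8 ≡ 1301^2 = 1692601 ≡ 2311
56^16 ≡ 2311^2 = 5340721 ≡ 1551
56^32 ≡ 1551^2 = 2405601 ≡ 1633
56^64 ≡ 1633^2 = 2666689 ≡ 2470
56^128 ≡ 2470^2 = 6100900 ≡ 2441
56^256 ≡ 2441^2 = 5958481 ≡ 2221
56^512 ≡ 2221^2 = 4932841 ≡ 1487
56^1024 ≡ 1487^2 = 2211169 ≡ 377
1380 = 1024 + 256 + 64 + 32 + 4, so 56^1380 ≡ 377·2221·2470·1633·1301 ≡ 1609 (mod 2683)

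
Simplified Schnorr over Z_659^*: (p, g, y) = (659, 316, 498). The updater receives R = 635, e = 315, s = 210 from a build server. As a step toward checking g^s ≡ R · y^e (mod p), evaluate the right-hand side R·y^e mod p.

232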